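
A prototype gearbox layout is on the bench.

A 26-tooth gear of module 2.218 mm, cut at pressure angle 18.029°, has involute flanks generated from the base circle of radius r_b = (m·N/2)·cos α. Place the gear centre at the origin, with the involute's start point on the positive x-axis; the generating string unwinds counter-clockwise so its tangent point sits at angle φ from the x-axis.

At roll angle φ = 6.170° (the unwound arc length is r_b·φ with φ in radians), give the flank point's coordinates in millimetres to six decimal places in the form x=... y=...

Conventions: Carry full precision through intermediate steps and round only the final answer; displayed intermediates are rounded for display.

single-mesh involute tooth geometry (26T wheel at module 2.218)
pitch radius r_p = m·N/2 = 2.218·26/2 = 28.834000
base radius r_b = r_p·cos α = 28.834000·cos 18.029° = 27.418250
roll angle φ = 6.170° = 0.10768681 rad
x = r_b·(cos φ + φ·sin φ) = 27.576767
y = r_b·(sin φ − φ·cos φ) = 0.011400

x=27.576767 y=0.011400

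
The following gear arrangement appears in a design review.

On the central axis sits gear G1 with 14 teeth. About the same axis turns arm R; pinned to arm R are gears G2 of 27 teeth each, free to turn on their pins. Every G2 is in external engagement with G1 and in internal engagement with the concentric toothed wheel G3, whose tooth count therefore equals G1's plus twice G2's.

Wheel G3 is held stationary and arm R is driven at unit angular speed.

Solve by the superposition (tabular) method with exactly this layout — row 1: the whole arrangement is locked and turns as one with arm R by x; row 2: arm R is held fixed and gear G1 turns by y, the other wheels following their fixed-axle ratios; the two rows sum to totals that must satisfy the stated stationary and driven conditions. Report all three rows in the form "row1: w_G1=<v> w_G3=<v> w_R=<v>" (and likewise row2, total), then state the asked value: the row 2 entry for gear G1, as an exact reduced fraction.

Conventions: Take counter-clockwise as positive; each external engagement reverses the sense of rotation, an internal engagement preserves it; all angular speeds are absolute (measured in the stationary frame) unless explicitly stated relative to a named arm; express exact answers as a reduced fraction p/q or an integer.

recognized (axles ride arm R): planetary set, 14/27/68 teeth
row 1: whole set turns with the arm by x
row 2 — arm fixed, fixed-axis ratios: sun y, ring −(14/68)·y, arm 0
boundary: total ω_ring = x − (14/68)·y = 0 and total ω_arm = x = 1  ⇒  y = 34/7, x = 1
row 2 ring = −(14/68)·34/7 = -1
totals (row 1 + row 2): sun 1 + 34/7 = 41/7, ring 1 + (-1) = 0, arm 1 + 0 = 1
asked cell (row2, sun) = 34/7

row1: w_G1=1 w_G3=1 w_R=1
row2: w_G1=34/7 w_G3=-1 w_R=0
total: w_G1=41/7 w_G3=0 w_R=1
asked value: 34/7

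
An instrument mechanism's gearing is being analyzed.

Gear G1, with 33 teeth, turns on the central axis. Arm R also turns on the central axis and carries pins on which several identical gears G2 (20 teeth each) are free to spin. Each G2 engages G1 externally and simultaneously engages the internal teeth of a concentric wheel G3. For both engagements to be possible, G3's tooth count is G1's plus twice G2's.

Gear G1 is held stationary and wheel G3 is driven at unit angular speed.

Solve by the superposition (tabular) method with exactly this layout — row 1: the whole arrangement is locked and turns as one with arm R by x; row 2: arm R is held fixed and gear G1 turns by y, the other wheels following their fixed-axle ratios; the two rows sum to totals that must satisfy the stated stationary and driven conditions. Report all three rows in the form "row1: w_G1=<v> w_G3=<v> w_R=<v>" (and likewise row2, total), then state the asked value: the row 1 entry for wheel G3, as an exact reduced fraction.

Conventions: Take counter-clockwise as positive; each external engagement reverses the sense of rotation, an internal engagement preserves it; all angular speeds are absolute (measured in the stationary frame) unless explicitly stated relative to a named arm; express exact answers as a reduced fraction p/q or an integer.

planetary set (33T centre, 20T on arm, 73T internal) — Willis relation
row 1: whole set turns with the arm by x
row 2: sun turns y, ring = −(33/73)·y, arm 0
boundary: total ω_sun = x + y = 0 and total ω_ring = x − (33/73)·y = 1  ⇒  y = -73/106, x = 73/106
row 2 ring = −(33/73)·(-73/106) = 33/106
totals (row 1 + row 2): sun 73/106 + (-73/106) = 0, ring 73/106 + 33/106 = 1, arm 73/106 + 0 = 73/106
asked cell (row1, ring) = 73/106

row1: w_G1=73/106 w_G3=73/106 w_R=73/106
row2: w_G1=-73/106 w_G3=33/106 w_R=0
total: w_G1=0 w_G3=1 w_R=73/106
asked value: 73/106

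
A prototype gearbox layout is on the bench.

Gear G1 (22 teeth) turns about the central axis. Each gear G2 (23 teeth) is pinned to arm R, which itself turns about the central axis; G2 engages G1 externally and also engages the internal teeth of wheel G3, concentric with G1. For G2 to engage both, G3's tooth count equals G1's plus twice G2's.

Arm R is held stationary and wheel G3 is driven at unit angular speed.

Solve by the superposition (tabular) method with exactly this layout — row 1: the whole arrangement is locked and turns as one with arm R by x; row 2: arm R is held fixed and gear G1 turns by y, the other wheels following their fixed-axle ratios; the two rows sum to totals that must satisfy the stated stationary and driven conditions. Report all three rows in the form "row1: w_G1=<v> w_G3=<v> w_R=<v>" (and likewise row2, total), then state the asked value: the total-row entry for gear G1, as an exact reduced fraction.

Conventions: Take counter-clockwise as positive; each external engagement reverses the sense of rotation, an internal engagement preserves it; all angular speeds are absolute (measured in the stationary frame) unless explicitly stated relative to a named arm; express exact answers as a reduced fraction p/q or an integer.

planetary set (22T centre, 23T on arm, 68T internal) — Willis relation
row 1: whole set turns with the arm by x
row 2 (arm held, sun turns y): ω_ring = −(22/68)·y, ω_arm = 0
boundary: total ω_arm = x = 0 and total ω_ring = x − (22/68)·y = 1  ⇒  y = -34/11, x = 0
row 2 ring = −(22/68)·(-34/11) = 1
totals (row 1 + row 2): sun 0 + (-34/11) = -34/11, ring 0 + 1 = 1, arm 0 + 0 = 0
asked cell (total, sun) = -34/11

row1: w_G1=0 w_G3=0 w_R=0
row2: w_G1=-34/11 w_G3=1 w_R=0
total: w_G1=-34/11 w_G3=1 w_R=0
asked value: -34/11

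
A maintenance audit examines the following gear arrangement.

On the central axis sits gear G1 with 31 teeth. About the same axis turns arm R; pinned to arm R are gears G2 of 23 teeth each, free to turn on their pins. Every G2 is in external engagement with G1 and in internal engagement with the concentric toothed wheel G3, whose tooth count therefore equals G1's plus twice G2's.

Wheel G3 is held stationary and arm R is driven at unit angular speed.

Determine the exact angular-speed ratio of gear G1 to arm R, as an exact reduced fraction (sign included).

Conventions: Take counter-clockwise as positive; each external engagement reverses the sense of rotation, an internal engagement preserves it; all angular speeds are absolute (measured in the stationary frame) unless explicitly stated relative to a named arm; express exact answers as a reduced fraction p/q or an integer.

108/31

recognized (axles ride arm R): planetary set, 31/23/77 teeth
ring teeth: 31 + 2·23 = 77
31(ω_sun−ω_arm) = −77(ω_ring−ω_arm),  ω_ring = 0, ω_arm = 1
ω_sun = 1 − (77/31)(0−1) = 108/31
ω_out/ω_in = 108/31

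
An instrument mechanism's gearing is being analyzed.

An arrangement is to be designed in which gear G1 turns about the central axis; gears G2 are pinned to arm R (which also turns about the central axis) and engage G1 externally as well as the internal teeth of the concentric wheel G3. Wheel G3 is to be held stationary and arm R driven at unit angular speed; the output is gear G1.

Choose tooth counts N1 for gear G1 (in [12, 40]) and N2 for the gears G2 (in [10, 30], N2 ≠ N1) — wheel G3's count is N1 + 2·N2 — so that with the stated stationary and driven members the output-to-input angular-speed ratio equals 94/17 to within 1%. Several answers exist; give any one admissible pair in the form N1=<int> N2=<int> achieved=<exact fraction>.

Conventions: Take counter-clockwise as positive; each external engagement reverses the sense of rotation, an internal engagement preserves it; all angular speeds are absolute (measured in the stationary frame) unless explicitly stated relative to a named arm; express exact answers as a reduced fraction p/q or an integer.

topology: planetary set — design target 94/17, arm = carrier (Willis)
Willis with ω_ring = 0: ω_sun/ω_arm = (N1+N3)/N1; set equal to 94/17  ⇒  N3/N1 = 94/17 − 1 = 77/17
N3 = N1 + 2·N2  ⇒  N2/N1 = (N3/N1 − 1)/2 = (77/17 − 1)/2 = 30/17
smallest multiple with N1 ≥ 12 and N2 ≥ 10: k = 1  ⇒  N1 = 1·17 = 17, N2 = 1·30 = 30 (N1 ≤ 40, N2 ≤ 30, N2 ≠ N1 ✓), N3 = 17 + 2·30 = 77
check: (N1+N3)/N1 with N1 = 17, N3 = 77 gives 94/17; |achieved − target| = 0 ≤ 47/850 ✓

N1=17 N2=30 achieved=94/17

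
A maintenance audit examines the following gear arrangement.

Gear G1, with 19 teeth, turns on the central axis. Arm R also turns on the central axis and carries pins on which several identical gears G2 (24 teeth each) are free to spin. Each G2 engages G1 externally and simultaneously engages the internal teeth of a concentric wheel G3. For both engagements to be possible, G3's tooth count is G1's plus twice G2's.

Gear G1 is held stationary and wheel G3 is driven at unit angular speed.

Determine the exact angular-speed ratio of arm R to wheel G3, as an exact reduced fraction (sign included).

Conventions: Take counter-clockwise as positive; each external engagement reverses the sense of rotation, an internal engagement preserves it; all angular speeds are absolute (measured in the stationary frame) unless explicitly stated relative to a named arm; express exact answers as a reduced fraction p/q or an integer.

67/86

recognized (axles ride arm R): planetary set, 19/24/67 teeth
ring teeth: 19 + 2·24 = 67
19(ω_sun−ω_arm) = −67(ω_ring−ω_arm),  ω_sun = 0, ω_ring = 1
19(0−ω_arm) = −67(1−ω_arm)  ⇒  86·ω_arm = 67  ⇒  ω_arm = 67/86
ω_out/ω_in = 67/86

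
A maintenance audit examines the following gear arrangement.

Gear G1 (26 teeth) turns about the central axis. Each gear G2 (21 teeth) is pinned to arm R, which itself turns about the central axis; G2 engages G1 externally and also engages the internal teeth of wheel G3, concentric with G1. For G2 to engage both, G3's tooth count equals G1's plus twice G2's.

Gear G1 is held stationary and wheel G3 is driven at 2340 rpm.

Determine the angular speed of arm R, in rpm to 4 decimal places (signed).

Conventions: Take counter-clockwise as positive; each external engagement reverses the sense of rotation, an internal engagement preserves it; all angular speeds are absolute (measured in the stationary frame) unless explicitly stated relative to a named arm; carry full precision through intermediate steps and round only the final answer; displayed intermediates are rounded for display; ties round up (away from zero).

planetary set (26T centre, 21T on arm, 68T internal) — Willis relation
normalise by the input: solve with ω_ring = 1, then scale by 2340 rpm
ring teeth: 26 + 2·21 = 68
26(ω_sun−ω_arm) = −68(ω_ring−ω_arm),  ω_sun = 0, ω_ring = 1
26(0−ω_arm) = −68(1−ω_arm)  ⇒  94·ω_arm = 68  ⇒  ω_arm = 34/47
scale: ω_arm = 34/47 × 2340 rpm = +1692.7660 rpm

+1692.7660 rpm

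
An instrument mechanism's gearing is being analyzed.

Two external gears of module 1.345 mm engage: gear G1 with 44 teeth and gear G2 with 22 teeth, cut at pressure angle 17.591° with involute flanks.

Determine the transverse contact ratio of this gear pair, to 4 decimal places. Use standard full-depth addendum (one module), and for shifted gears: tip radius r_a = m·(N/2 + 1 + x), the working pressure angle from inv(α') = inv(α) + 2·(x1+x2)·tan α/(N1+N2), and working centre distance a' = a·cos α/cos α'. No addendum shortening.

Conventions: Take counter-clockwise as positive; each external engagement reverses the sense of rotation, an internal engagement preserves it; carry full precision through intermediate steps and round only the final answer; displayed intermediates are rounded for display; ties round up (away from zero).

class = single-mesh tooth geometry [involute pair 44T × 22T, m = 1.345]
base radii: r_b1 = 28.206317, r_b2 = 14.103158
tip radii: r_a1 = 30.935000, r_a2 = 16.140000
no profile shift: α' = α, a' = a
action lengths: √(r_a1²−r_b1²) = 12.703461, √(r_a2²−r_b2²) = 7.848600
base pitch p_b = π·m·cos α = 4.027853
CR = (12.703461 + 7.848600 − 44.385000·sin 17.59100°)/4.027853 = 1.772165
contact ratio ≈ 1.7722

1.7722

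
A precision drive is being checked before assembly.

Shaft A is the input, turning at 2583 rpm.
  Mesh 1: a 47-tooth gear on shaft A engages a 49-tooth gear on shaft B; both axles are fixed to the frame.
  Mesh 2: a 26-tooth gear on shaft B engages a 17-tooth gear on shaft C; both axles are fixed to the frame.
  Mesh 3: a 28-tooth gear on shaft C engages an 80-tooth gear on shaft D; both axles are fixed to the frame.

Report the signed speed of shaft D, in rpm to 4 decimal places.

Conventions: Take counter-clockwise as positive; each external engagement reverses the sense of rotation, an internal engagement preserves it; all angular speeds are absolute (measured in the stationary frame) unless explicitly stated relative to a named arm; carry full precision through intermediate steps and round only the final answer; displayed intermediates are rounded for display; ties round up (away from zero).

-1326.2294 rpm

recognized (4 fixed axles, 3 meshes): fixed-axis compound train
mesh 1 [47T→49T]: ω = 2583.0000×47/49 = 2477.5714 rpm, sense flips to −
mesh 2 [26T→17T]: ω = 2477.5714×26/17 = 3789.2269 rpm, sense flips to +
mesh 3 [28T→80T]: ω = 3789.2269×28/80 = 1326.2294 rpm, sense flips to −
signed output speed = -1326.2294 rpm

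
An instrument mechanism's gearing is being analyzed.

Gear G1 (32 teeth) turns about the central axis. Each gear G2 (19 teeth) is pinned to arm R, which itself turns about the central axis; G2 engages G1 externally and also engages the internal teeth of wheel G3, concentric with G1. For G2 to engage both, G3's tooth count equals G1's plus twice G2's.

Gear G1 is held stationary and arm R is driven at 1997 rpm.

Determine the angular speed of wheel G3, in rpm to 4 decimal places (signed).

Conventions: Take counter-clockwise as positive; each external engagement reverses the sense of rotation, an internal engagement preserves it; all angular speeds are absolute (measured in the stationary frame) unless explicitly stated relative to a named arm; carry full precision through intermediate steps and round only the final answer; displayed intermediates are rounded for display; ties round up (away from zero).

+2909.9143 rpm

recognized (axles ride arm R): planetary set, 32/19/70 teeth
normalise by the input: solve with ω_arm = 1, then scale by 1997 rpm
ring teeth: 32 + 2·19 = 70
32(ω_sun−ω_arm) = −70(ω_ring−ω_arm),  ω_sun = 0, ω_arm = 1
ω_ring = 1 − (32/70)(0−1) = 51/35
scale: ω_ring = 51/35 × 1997 rpm = +2909.9143 rpm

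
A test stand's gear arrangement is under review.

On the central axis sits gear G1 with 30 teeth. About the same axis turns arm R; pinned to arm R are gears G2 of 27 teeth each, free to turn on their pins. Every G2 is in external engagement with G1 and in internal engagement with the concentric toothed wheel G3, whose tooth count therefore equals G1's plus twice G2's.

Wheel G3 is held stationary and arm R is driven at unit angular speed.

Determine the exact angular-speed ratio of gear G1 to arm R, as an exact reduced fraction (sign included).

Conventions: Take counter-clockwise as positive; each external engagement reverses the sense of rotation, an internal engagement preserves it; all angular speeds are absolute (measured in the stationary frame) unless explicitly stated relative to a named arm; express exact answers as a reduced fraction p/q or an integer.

planetary set (30T centre, 27T on arm, 84T internal) — Willis relation
ring teeth: 30 + 2·27 = 84
30(ω_sun−ω_arm) = −84(ω_ring−ω_arm),  ω_ring = 0, ω_arm = 1
ω_sun = 1 − (84/30)(0−1) = 19/5
ω_out/ω_in = 19/5

19/5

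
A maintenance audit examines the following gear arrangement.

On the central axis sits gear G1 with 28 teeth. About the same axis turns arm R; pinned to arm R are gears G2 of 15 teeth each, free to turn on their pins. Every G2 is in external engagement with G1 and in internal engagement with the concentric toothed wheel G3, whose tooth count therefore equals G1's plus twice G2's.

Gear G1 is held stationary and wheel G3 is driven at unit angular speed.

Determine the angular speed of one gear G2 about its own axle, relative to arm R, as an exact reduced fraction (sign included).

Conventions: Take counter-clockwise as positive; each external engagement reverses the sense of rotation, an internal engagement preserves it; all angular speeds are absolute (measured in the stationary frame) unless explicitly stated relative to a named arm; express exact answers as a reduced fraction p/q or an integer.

812/645

planetary set (28T centre, 15T on arm, 58T internal) — Willis relation
ring teeth: 28 + 2·15 = 58
28(ω_sun−ω_arm) = −58(ω_ring−ω_arm),  ω_sun = 0, ω_ring = 1
28(0−ω_arm) = −58(1−ω_arm)  ⇒  86·ω_arm = 58  ⇒  ω_arm = 29/43
sun–planet mesh: 28·(0−29/43) = −15·(ω_p−ω_arm)  ⇒  ω_p−ω_arm = 812/645
exact speed ratio = 812/645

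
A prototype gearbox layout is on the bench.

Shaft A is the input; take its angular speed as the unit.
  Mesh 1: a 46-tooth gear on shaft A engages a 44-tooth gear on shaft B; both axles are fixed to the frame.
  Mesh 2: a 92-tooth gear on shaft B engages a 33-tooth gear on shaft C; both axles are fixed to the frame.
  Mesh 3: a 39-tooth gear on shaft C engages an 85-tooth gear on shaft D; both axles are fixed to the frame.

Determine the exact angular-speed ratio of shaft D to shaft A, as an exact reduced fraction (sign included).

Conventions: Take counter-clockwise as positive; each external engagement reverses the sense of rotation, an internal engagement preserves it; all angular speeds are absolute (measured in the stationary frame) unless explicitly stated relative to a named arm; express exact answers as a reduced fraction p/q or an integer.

class = fixed-axis compound train [3 meshes; 3 ratios multiply, 3 sense flips]
mesh 1 [46T→44T]: running ratio 23/22, sense −
mesh 2 [92T→33T]: running ratio 1058/363, sense +
mesh 3 [39T→85T]: running ratio 13754/10285, sense −
ω_out/ω_in = -13754/10285

-13754/10285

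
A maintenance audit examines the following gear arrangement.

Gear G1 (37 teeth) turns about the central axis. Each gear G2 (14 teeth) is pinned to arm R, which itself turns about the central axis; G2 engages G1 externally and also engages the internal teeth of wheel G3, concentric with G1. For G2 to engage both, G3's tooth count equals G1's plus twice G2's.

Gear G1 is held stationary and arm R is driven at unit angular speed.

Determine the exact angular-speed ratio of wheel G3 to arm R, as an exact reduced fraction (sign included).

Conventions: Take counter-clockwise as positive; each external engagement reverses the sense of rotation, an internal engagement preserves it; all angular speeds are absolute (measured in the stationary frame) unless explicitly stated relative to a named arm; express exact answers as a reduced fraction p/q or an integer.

102/65

topology: planetary set — G1 37T / G2 14T / G3 65T, arm = carrier (Willis)
ring teeth: 37 + 2·14 = 65
37(ω_sun−ω_arm) = −65(ω_ring−ω_arm),  ω_sun = 0, ω_arm = 1
ω_ring = 1 − (37/65)(0−1) = 102/65
ω_out/ω_in = 102/65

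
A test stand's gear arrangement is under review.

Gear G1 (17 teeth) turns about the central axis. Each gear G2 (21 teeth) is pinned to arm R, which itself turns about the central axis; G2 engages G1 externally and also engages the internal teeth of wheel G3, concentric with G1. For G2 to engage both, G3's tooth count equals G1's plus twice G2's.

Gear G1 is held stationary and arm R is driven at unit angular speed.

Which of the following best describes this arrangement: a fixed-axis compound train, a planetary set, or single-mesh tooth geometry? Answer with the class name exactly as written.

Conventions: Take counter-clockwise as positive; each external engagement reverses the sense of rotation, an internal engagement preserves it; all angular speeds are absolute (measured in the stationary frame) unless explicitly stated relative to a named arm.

class = planetary set [G3 = 17+2·21 = 59; Willis about the carrier]
classification: planetary set

planetary set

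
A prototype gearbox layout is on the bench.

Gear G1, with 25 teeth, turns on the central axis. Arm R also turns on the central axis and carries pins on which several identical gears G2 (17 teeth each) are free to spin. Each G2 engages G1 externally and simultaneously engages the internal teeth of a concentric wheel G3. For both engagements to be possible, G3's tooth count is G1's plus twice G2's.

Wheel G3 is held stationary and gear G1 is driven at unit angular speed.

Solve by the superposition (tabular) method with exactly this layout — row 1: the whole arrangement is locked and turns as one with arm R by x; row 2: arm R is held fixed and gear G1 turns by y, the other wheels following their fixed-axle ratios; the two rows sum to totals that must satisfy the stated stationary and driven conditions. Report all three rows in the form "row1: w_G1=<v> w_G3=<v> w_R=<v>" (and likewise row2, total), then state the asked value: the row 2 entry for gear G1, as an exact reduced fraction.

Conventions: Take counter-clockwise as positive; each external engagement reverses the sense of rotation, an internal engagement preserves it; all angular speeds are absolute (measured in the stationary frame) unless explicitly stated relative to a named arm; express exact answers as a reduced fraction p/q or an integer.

planetary set (25T centre, 17T on arm, 59T internal) — Willis relation
row 1 — lock + rotate with arm: ω_sun = ω_ring = ω_arm = x
superposition row 2 [arm held]: sun y, ring −(25/59)·y, arm 0
boundary: total ω_ring = x − (25/59)·y = 0 and total ω_sun = x + y = 1  ⇒  y = 59/84, x = 25/84
row 2 ring = −(25/59)·59/84 = -25/84
totals (row 1 + row 2): sun 25/84 + 59/84 = 1, ring 25/84 + (-25/84) = 0, arm 25/84 + 0 = 25/84
asked cell (row2, sun) = 59/84

row1: w_G1=25/84 w_G3=25/84 w_R=25/84
row2: w_G1=59/84 w_G3=-25/84 w_R=0
total: w_G1=1 w_G3=0 w_R=25/84
asked value: 59/84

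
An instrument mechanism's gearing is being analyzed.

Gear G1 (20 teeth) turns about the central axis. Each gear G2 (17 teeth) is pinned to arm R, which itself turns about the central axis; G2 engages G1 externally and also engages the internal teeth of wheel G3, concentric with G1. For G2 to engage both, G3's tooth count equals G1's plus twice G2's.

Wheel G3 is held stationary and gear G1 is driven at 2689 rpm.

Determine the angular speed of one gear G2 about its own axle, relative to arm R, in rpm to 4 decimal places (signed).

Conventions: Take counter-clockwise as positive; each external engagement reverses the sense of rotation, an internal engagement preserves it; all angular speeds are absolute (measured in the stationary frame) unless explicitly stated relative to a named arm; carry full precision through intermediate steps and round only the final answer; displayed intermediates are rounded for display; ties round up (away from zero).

-2308.5215 rpm

topology: planetary set — G1 20T / G2 17T / G3 54T, arm = carrier (Willis)
normalise by the input: solve with ω_sun = 1, then scale by 2689 rpm
ring teeth: 20 + 2·17 = 54
20(ω_sun−ω_arm) = −54(ω_ring−ω_arm),  ω_ring = 0, ω_sun = 1
20(1−ω_arm) = −54(0−ω_arm)  ⇒  74·ω_arm = 20  ⇒  ω_arm = 10/37
sun–planet mesh: 20·(1−10/37) = −17·(ω_p−ω_arm)  ⇒  ω_p−ω_arm = -540/629
scale: ω_p−ω_arm = -540/629 × 2689 rpm = -2308.5215 rpm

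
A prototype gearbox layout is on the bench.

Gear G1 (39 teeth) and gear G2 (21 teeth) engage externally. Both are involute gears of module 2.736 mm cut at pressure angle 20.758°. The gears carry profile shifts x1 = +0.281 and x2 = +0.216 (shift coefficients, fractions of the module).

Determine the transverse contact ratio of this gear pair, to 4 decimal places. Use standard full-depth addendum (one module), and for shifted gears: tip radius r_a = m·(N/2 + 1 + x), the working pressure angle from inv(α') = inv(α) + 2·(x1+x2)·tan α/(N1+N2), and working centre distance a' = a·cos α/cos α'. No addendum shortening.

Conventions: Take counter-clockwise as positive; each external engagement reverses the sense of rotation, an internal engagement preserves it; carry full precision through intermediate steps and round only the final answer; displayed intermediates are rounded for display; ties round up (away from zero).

1.5183

single-mesh involute tooth geometry (39T engaging 21T at module 2.736)
base radii: r_b1 = 49.888694, r_b2 = 26.863143
tip radii: r_a1 = 56.856816, r_a2 = 32.054976
inv(α') = inv(20.758°) + 2·(+0.281+0.216)·tan α/(39+21) = 0.02300953  ⇒  α' = 22.98741°
a' = a·cos α / cos α' = 82.0800·cos 20.758°/cos 22.98741° = 83.372383
action lengths: √(r_a1²−r_b1²) = 27.272986, √(r_a2²−r_b2²) = 17.489798
base pitch p_b = π·m·cos α = 8.037434
CR = (27.272986 + 17.489798 − 83.372383·sin 22.98741°)/8.037434 = 1.518328
contact ratio ≈ 1.5183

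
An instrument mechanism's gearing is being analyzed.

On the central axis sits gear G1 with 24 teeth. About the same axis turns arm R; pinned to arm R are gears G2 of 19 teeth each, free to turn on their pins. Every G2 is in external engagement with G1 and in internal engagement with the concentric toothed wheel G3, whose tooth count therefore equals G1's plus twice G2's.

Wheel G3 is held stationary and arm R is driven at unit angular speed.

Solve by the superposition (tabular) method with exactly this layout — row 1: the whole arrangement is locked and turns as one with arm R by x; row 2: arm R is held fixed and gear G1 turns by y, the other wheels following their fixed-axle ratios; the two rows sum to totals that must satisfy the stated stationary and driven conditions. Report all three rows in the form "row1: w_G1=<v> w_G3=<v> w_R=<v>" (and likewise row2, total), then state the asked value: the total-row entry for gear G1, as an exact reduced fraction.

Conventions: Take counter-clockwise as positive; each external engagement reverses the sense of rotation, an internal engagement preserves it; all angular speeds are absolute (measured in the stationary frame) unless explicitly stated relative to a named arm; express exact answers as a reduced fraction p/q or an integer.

recognized (axles ride arm R): planetary set, 24/19/62 teeth
superposition row 1 [locked train]: every member turns x
superposition row 2 [arm held]: sun y, ring −(24/62)·y, arm 0
boundary: total ω_ring = x − (24/62)·y = 0 and total ω_arm = x = 1  ⇒  y = 31/12, x = 1
row 2 ring = −(24/62)·31/12 = -1
totals (row 1 + row 2): sun 1 + 31/12 = 43/12, ring 1 + (-1) = 0, arm 1 + 0 = 1
asked cell (total, sun) = 43/12

row1: w_G1=1 w_G3=1 w_R=1
row2: w_G1=31/12 w_G3=-1 w_R=0
total: w_G1=43/12 w_G3=0 w_R=1
asked value: 43/12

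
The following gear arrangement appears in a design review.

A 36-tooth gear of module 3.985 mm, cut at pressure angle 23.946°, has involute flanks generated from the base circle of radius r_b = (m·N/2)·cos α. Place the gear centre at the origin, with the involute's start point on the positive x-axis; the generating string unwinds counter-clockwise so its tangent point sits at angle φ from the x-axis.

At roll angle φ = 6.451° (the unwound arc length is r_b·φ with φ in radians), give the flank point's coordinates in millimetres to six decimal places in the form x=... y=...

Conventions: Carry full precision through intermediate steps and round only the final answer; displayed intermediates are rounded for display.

x=65.970288 y=0.031150

single-mesh involute tooth geometry (36T wheel at module 3.985)
pitch radius r_p = m·N/2 = 3.985·36/2 = 71.730000
base radius r_b = r_p·cos α = 71.730000·cos 23.946° = 65.556084
roll angle φ = 6.451° = 0.11259119 rad
x = r_b·(cos φ + φ·sin φ) = 65.970288
y = r_b·(sin φ − φ·cos φ) = 0.031150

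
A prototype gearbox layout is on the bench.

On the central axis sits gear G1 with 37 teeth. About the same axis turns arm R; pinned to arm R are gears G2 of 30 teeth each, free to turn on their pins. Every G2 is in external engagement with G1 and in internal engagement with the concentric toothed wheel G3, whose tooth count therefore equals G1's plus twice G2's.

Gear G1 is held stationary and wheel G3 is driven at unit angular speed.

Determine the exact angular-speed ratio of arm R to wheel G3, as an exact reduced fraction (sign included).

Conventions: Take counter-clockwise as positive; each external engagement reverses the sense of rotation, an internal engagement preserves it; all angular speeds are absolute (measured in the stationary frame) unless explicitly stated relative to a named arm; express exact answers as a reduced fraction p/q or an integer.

97/134

recognized (axles ride arm R): planetary set, 37/30/97 teeth
ring teeth: 37 + 2·30 = 97
37(ω_sun−ω_arm) = −97(ω_ring−ω_arm),  ω_sun = 0, ω_ring = 1
37(0−ω_arm) = −97(1−ω_arm)  ⇒  134·ω_arm = 97  ⇒  ω_arm = 97/134
ω_out/ω_in = 97/134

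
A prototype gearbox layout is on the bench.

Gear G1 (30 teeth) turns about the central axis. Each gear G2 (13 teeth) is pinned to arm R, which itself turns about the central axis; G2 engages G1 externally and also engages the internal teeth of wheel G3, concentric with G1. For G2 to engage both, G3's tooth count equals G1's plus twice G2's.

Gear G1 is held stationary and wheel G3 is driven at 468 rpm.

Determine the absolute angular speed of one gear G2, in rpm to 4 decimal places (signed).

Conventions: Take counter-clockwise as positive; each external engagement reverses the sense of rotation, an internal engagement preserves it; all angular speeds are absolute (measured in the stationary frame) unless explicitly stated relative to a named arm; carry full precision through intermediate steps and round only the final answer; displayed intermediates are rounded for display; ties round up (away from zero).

topology: planetary set — G1 30T / G2 13T / G3 56T, arm = carrier (Willis)
normalise by the input: solve with ω_ring = 1, then scale by 468 rpm
ring teeth: 30 + 2·13 = 56
30(ω_sun−ω_arm) = −56(ω_ring−ω_arm),  ω_sun = 0, ω_ring = 1
30(0−ω_arm) = −56(1−ω_arm)  ⇒  86·ω_arm = 56  ⇒  ω_arm = 28/43
sun–planet mesh: 30·(0−28/43) = −13·(ω_p−ω_arm)  ⇒  ω_p−ω_arm = 840/559
ω_p = 28/43 + 840/559 = 28/13
scale: ω_p = 28/13 × 468 rpm = +1008.0000 rpm

+1008.0000 rpm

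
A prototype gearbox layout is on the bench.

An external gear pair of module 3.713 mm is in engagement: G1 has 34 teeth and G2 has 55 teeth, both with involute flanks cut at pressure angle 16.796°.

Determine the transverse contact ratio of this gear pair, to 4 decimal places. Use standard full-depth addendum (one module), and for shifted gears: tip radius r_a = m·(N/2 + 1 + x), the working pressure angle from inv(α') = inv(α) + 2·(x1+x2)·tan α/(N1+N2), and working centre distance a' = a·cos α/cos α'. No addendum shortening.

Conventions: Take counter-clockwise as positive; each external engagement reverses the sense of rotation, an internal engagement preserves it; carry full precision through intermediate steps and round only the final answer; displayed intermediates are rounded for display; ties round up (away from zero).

1.9106

recognized (one external pair, fixed centres): single-mesh tooth geometry, m = 3.713, N1 = 34, N2 = 55
base radii: r_b1 = 60.428238, r_b2 = 97.751561
tip radii: r_a1 = 66.834000, r_a2 = 105.820500
no profile shift: α' = α, a' = a
action lengths: √(r_a1²−r_b1²) = 28.551912, √(r_a2²−r_b2²) = 40.529133
base pitch p_b = π·m·cos α = 11.167112
CR = (28.551912 + 40.529133 − 165.228500·sin 16.79600°)/11.167112 = 1.910592
contact ratio ≈ 1.9106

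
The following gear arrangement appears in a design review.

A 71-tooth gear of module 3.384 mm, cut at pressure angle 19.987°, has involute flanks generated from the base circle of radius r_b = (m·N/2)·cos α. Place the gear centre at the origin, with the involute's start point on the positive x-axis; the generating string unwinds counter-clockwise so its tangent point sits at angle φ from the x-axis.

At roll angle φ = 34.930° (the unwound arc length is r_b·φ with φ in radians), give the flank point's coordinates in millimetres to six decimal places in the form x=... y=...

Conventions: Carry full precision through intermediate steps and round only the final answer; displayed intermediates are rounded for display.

single-mesh involute tooth geometry (71T wheel at module 3.384)
pitch radius r_p = m·N/2 = 3.384·71/2 = 120.132000
base radius r_b = r_p·cos α = 120.132000·cos 19.987° = 112.896473
roll angle φ = 34.930° = 0.60964351 rad
x = r_b·(cos φ + φ·sin φ) = 131.966828
y = r_b·(sin φ − φ·cos φ) = 8.214083

x=131.966828 y=8.214083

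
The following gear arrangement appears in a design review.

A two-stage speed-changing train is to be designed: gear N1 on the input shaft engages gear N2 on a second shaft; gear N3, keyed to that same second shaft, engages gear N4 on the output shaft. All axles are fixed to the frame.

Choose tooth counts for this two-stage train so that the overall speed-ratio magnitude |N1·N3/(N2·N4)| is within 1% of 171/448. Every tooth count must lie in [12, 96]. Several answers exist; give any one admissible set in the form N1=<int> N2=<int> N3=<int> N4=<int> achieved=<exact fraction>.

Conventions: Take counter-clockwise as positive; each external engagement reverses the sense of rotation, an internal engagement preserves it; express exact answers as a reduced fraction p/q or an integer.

N1=18 N2=14 N3=19 N4=64 achieved=171/448

class = fixed-axis compound train [2-stage, 171/448 wanted]
target = 171/448 in lowest terms: an exact hit needs N1·N3 = k·171 and N2·N4 = k·448 for one integer k, every count in [12, 96]; additionally prefer no 1:1 stage (N1 ≠ N2, N3 ≠ N4)
k = 1: no 1:1-free in-range split of k·171 and k·448 into factor pairs; take k = 2
k = 2: N1·N3 = 342 = 18·19, N2·N4 = 896 = 14·64
achieved = 18·19/(14·64) = 171/448; |achieved − target| = 0 ≤ 171/44800 ✓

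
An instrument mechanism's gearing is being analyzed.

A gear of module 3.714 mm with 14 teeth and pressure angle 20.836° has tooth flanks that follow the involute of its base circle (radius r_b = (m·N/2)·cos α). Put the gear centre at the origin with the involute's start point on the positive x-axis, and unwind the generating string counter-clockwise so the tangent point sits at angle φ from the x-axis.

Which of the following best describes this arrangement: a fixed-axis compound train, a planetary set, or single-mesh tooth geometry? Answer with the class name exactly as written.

single-mesh tooth geometry

topology: single-mesh involute geometry — m = 3.714, N = 14
classification: single-mesh tooth geometry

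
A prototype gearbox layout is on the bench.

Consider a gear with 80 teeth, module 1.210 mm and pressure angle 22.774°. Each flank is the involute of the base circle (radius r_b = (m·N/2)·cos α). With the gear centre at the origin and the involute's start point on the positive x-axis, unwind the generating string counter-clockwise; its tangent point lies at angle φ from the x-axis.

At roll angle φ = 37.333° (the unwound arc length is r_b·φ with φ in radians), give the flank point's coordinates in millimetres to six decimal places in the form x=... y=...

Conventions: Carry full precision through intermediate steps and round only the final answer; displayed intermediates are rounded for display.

x=53.118025 y=3.943051

single-mesh involute tooth geometry (80T wheel at module 1.210)
pitch radius r_p = m·N/2 = 1.210·80/2 = 48.400000
base radius r_b = r_p·cos α = 48.400000·cos 22.774° = 44.626683
roll angle φ = 37.333° = 0.65158377 rad
x = r_b·(cos φ + φ·sin φ) = 53.118025
y = r_b·(sin φ − φ·cos φ) = 3.943051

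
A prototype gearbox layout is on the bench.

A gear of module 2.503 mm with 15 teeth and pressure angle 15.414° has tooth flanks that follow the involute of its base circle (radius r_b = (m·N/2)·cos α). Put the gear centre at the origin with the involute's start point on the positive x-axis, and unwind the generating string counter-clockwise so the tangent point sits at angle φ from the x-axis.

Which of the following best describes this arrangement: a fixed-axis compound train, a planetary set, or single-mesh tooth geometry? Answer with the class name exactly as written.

single-mesh tooth geometry

topology: single-mesh involute geometry — m = 2.503, N = 15
classification: single-mesh tooth geometry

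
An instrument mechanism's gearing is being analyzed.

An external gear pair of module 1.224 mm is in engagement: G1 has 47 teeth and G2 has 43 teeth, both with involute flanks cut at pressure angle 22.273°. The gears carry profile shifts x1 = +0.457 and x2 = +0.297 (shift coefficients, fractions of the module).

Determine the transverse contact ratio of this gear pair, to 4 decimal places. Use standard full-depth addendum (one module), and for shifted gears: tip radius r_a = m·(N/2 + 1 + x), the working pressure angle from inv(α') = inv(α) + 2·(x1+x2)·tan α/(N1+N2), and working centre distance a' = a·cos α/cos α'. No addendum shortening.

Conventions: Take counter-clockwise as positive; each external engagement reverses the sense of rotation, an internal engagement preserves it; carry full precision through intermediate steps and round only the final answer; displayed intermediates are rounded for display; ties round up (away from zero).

1.5470

topology: single-mesh involute geometry — m = 1.224, 47T/43T pair
base radii: r_b1 = 26.617873, r_b2 = 24.352522
tip radii: r_a1 = 30.547368, r_a2 = 27.903528
inv(α') = inv(22.273°) + 2·(+0.457+0.297)·tan α/(47+43) = 0.02770504  ⇒  α' = 24.38475°
a' = a·cos α / cos α' = 55.0800·cos 22.273°/cos 24.38475° = 55.962618
action lengths: √(r_a1²−r_b1²) = 14.987680, √(r_a2²−r_b2²) = 13.622098
base pitch p_b = π·m·cos α = 3.558405
CR = (14.987680 + 13.622098 − 55.962618·sin 24.38475°)/3.558405 = 1.547025
contact ratio ≈ 1.5470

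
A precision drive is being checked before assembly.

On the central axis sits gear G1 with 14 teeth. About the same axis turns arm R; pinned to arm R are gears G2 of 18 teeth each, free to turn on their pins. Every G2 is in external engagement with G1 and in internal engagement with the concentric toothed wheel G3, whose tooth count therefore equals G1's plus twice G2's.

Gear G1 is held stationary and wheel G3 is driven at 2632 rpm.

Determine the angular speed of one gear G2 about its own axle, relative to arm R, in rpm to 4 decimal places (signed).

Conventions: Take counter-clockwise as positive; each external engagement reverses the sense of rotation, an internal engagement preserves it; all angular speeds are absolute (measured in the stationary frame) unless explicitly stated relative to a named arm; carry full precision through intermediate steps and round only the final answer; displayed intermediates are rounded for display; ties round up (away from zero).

topology: planetary set — G1 14T / G2 18T / G3 50T, arm = carrier (Willis)
normalise by the input: solve with ω_ring = 1, then scale by 2632 rpm
ring teeth: 14 + 2·18 = 50
14(ω_sun−ω_arm) = −50(ω_ring−ω_arm),  ω_sun = 0, ω_ring = 1
14(0−ω_arm) = −50(1−ω_arm)  ⇒  64·ω_arm = 50  ⇒  ω_arm = 25/32
sun–planet mesh: 14·(0−25/32) = −18·(ω_p−ω_arm)  ⇒  ω_p−ω_arm = 175/288
scale: ω_p−ω_arm = 175/288 × 2632 rpm = +1599.3056 rpm

+1599.3056 rpm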